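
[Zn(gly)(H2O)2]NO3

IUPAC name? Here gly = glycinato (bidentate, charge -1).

diaqua(glycinato)zinc(II) nitrate

The 1 nitrate counter-ion carries a total charge of -1, so each complex ion is 1+.
Ligand charges: 2×aqua (neutral), 1×glycinato (-1 each); total -1. So Zn + (-1) = 1+, giving Zn = +2.
Ligands are named alphabetically: aqua before glycinato.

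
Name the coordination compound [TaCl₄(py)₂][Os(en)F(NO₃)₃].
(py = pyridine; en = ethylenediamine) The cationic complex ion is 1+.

Both ions are complex: the cation is named first with the plain metal name, the anion second with the -ate form; each ion's ligands are alphabetised independently.
The complex cation is given as 1+; its ligand charges sum to -4, so Ta = +5.
A 1:1 salt means the anion carries the equal and opposite charge, 1−.
Anion: ligand charges sum to -4; for the ion to be 1−, Os = +3.

tetrachlorobis(pyridine)tantalum(V) (ethylenediamine)fluorotrinitratoosmate(III)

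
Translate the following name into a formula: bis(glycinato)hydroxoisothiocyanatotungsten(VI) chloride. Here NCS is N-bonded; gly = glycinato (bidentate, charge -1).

[W(gly)2(NCS)(OH)]Cl2

Ligands: 1 isothiocyanato (NCS, -1), 1 hydroxo (OH, -1), 2 glycinato (gly, -1). Ligand charge sum = -4.
With W in oxidation state +6, the complex ion is [W...]^2+.
Charge balance with chloride (-1) requires 1 complex ion per 2 chloride.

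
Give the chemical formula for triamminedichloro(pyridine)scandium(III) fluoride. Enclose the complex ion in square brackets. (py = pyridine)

[ScCl2(NH3)3(py)]F

Ligands: 1 pyridine (py, neutral), 3 ammine (NH3, neutral), 2 chloro (Cl, -1). Ligand charge sum = -2.
With Sc in oxidation state +3, the complex ion is [Sc...]^1+.
Charge balance with fluoride (-1) requires 1 complex ion per 1 fluoride.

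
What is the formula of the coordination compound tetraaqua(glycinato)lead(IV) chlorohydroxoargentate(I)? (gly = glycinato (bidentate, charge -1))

Cation [Pb…]: ligand charges -1, Pb(IV) ⇒ ion charge 3+.
Anion [Ag…]: ligand charges -2, Ag(I) ⇒ ion charge 1−.

[Pb(gly)(H2O)4][AgCl(OH)]3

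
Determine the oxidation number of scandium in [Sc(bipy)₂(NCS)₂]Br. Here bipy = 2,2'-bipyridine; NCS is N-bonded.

+3

1 bromide outside the brackets (-1 each) → the complex ion is 1+.
Ligand charges: 2×bipy neutral; 2×NCS = -2; sum -2.
Sc + (-2) = 1+ ⇒ Sc is +3.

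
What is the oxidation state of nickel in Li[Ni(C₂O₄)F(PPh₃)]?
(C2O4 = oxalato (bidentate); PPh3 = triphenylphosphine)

+2

1 lithium outside the brackets (+1 each) → the complex ion is 1−.
Ligand charges: 1×C2O4 = -2; 1×F = -1; 1×PPh3 neutral; sum -3.
Ni + (-3) = 1− ⇒ Ni is +2.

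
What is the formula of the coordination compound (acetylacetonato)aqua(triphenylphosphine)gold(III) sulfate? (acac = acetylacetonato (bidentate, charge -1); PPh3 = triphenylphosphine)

Ligands: 1 acetylacetonato (acac, -1), 1 triphenylphosphine (PPh3, neutral), 1 aqua (H2O, neutral). Ligand charge sum = -1.
With Au in oxidation state +3, the complex ion is [Au...]^2+.
Charge balance with sulfate (-2) requires 1 complex ion per 1 sulfate.

[Au(acac)(H2O)(PPh3)]SO4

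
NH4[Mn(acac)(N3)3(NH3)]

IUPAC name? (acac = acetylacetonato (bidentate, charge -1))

The 1 ammonium counter-ion carries a total charge of +1, so each complex ion is 1−.
Ligand charges: 3×azido (-1 each), 1×acetylacetonato (-1 each), 1×ammine (neutral); total -4. So Mn + (-4) = 1−, giving Mn = +3.
Ligands are named alphabetically: acetylacetonato before ammine before azido.
The complex ion is anionic, so manganese takes the -ate form manganate(III).

ammonium (acetylacetonato)amminetriazidomanganate(III)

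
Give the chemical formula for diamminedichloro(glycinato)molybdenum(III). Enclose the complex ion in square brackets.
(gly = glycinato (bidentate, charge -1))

[MoCl2(gly)(NH3)2]

Ligands: 2 ammine (NH3, neutral), 2 chloro (Cl, -1), 1 glycinato (gly, -1). Ligand charge sum = -3.
With Mo in oxidation state +3, the complex ion is [Mo...].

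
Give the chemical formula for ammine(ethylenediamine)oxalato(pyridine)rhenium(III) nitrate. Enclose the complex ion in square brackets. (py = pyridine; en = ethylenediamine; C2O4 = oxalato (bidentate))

[Re(C2O4)(en)(NH3)(py)]NO3

Ligands: 1 ammine (NH3, neutral), 1 pyridine (py, neutral), 1 ethylenediamine (en, neutral), 1 oxalato (C2O4, -2). Ligand charge sum = -2.
With Re in oxidation state +3, the complex ion is [Re...]^1+.
Charge balance with nitrate (-1) requires 1 complex ion per 1 nitrate.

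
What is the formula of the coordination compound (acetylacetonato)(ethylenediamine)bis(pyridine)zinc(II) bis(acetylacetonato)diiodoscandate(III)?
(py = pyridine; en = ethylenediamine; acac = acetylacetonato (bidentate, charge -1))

[Zn(acac)(en)(py)2][Sc(acac)2I2]

Cation [Zn…]: ligand charges -1, Zn(II) ⇒ ion charge 1+.
Anion [Sc…]: ligand charges -4, Sc(III) ⇒ ion charge 1−.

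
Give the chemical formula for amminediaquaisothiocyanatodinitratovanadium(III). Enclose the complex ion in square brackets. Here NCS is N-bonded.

Ligands: 2 nitrato (NO3, -1), 1 isothiocyanato (NCS, -1), 1 ammine (NH3, neutral), 2 aqua (H2O, neutral). Ligand charge sum = -3.
With V in oxidation state +3, the complex ion is [V...].

[V(H2O)2(NCS)(NH3)(NO3)2]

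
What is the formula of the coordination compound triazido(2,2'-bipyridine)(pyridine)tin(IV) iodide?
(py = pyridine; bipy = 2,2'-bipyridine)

Ligands: 3 azido (N3, -1), 1 pyridine (py, neutral), 1 2,2'-bipyridine (bipy, neutral). Ligand charge sum = -3.
With Sn in oxidation state +4, the complex ion is [Sn...]^1+.
Charge balance with iodide (-1) requires 1 complex ion per 1 iodide.

[Sn(bipy)(N3)3(py)]I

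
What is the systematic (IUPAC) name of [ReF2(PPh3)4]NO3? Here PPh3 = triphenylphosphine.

difluorotetrakis(triphenylphosphine)rhenium(III) nitrate

The 1 nitrate counter-ion carries a total charge of -1, so each complex ion is 1+.
Ligand charges: 4×triphenylphosphine (neutral), 2×fluoro (-1 each); total -2. So Re + (-2) = 1+, giving Re = +3.
Ligands are named alphabetically: fluoro before triphenylphosphine.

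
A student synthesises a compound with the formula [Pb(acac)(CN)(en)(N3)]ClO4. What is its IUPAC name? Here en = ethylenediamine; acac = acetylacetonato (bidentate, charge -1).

(acetylacetonato)azidocyano(ethylenediamine)lead(IV) perchlorate

The 1 perchlorate counter-ion carries a total charge of -1, so each complex ion is 1+.
Ligand charges: 1×cyano (-1 each), 1×ethylenediamine (neutral), 1×acetylacetonato (-1 each), 1×azido (-1 each); total -3. So Pb + (-3) = 1+, giving Pb = +4.
Ligands are named alphabetically: acetylacetonato before azido before cyano before ethylenediamine.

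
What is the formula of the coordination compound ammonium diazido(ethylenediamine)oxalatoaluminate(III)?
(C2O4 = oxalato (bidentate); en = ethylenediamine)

Ligands: 2 azido (N3, -1), 1 oxalato (C2O4, -2), 1 ethylenediamine (en, neutral). Ligand charge sum = -4.
Charge balance with ammonium (+1) requires 1 complex ion per 1 ammonium.

NH4[Al(C2O4)(en)(N3)2]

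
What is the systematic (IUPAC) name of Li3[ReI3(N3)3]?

lithium triazidotriiodorhenate(III)

The 3 lithium counter-ions carry a total charge of +3, so each complex ion is 3−.
Ligand charges: 3×azido (-1 each), 3×iodo (-1 each); total -6. So Re + (-6) = 3−, giving Re = +3.
The complex ion is anionic, so rhenium takes the -ate form rhenate(III).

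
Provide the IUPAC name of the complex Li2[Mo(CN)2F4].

lithium dicyanotetrafluoromolybdate(IV)

The 2 lithium counter-ions carry a total charge of +2, so each complex ion is 2−.
Ligand charges: 2×cyano (-1 each), 4×fluoro (-1 each); total -6. So Mo + (-6) = 2−, giving Mo = +4.
Ligands are named alphabetically: cyano before fluoro.
The complex ion is anionic, so molybdenum takes the -ate form molybdate(IV).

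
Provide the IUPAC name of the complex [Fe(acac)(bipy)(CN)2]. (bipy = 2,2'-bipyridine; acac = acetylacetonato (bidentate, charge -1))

There is no counter-ion, so the complex is neutral overall.
Ligand charges: 1×2,2'-bipyridine (neutral), 1×acetylacetonato (-1 each), 2×cyano (-1 each); total -3. So Fe + (-3) = 0, giving Fe = +3.
Ligands are named alphabetically: acetylacetonato before bipyridine before cyano.

(acetylacetonato)(2,2'-bipyridine)dicyanoiron(III)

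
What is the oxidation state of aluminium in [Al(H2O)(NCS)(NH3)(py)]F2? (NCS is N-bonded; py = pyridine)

2 fluoride outside the brackets (-1 each) → the complex ion is 2+.
Ligand charges: 1×NCS = -1; 1×H2O neutral; 1×NH3 neutral; 1×py neutral; sum -1.
Al + (-1) = 2+ ⇒ Al is +3.

+3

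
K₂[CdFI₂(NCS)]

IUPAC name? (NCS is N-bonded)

potassium fluorodiiodoisothiocyanatocadmate(II)

The 2 potassium counter-ions carry a total charge of +2, so each complex ion is 2−.
Ligand charges: 2×iodo (-1 each), 1×fluoro (-1 each), 1×isothiocyanato (-1 each); total -4. So Cd + (-4) = 2−, giving Cd = +2.
Ligands are named alphabetically: fluoro before iodo before isothiocyanato.
The complex ion is anionic, so cadmium takes the -ate form cadmate(II).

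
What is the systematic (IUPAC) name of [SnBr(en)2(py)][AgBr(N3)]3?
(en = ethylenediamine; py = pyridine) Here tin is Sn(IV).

bromobis(ethylenediamine)(pyridine)tin(IV) azidobromoargentate(I)

Both ions are complex: the cation is named first with the plain metal name, the anion second with the -ate form; each ion's ligands are alphabetised independently.
Sn is given as +4; the cation's ligand charges sum to -1, so the complex cation is 3+.
With 3 anions per cation, each anion must be 3/3 = 1−.
Anion: ligand charges sum to -2; for the ion to be 1−, Ag = +1.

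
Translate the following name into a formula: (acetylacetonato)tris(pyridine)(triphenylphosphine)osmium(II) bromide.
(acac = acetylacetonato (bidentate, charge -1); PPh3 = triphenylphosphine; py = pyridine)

Ligands: 1 acetylacetonato (acac, -1), 1 triphenylphosphine (PPh3, neutral), 3 pyridine (py, neutral). Ligand charge sum = -1.
Charge balance with bromide (-1) requires 1 complex ion per 1 bromide.

[Os(acac)(PPh3)(py)3]Br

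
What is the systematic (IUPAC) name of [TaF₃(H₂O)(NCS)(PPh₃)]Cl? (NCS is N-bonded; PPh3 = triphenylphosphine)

aquatrifluoroisothiocyanato(triphenylphosphine)tantalum(V) chloride

The 1 chloride counter-ion carries a total charge of -1, so each complex ion is 1+.
Ligand charges: 1×isothiocyanato (-1 each), 3×fluoro (-1 each), 1×aqua (neutral), 1×triphenylphosphine (neutral); total -4. So Ta + (-4) = 1+, giving Ta = +5.
Ligands are named alphabetically: aqua before fluoro before isothiocyanato before triphenylphosphine.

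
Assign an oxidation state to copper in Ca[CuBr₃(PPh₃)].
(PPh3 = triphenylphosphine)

+1

1 calcium outside the brackets (+2 each) → the complex ion is 2−.
Ligand charges: 3×Br = -3; 1×PPh3 neutral; sum -3.
Cu + (-3) = 2− ⇒ Cu is +1.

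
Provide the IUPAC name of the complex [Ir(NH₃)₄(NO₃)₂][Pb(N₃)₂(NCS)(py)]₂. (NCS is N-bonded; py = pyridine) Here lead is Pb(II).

tetraamminedinitratoiridium(IV) diazidoisothiocyanato(pyridine)plumbate(II)

Both ions are complex: the cation is named first with the plain metal name, the anion second with the -ate form; each ion's ligands are alphabetised independently.
Pb is given as +2; the anion's ligand charges sum to -3, so the complex anion is 1−.
With 2 anions per cation, the cation must be 2×1 = 2+.
Cation: ligand charges sum to -2; for the ion to be 2+, Ir = +4.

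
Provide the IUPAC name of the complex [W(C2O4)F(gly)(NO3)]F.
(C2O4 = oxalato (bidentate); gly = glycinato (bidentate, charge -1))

fluoro(glycinato)nitratooxalatotungsten(VI) fluoride

The 1 fluoride counter-ion carries a total charge of -1, so each complex ion is 1+.
Ligand charges: 1×oxalato (-2 each), 1×glycinato (-1 each), 1×nitrato (-1 each), 1×fluoro (-1 each); total -5. So W + (-5) = 1+, giving W = +6.
Ligands are named alphabetically: fluoro before glycinato before nitrato before oxalato.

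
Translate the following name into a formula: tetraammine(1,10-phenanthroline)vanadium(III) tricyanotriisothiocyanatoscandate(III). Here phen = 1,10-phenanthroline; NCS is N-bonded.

Cation [V…]: ligand charges 0, V(III) ⇒ ion charge 3+.
Anion [Sc…]: ligand charges -6, Sc(III) ⇒ ion charge 3−.

[V(NH3)4(phen)][Sc(CN)3(NCS)3]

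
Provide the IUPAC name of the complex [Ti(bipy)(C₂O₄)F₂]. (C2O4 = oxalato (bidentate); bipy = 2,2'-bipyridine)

(2,2'-bipyridine)difluorooxalatotitanium(IV)

There is no counter-ion, so the complex is neutral overall.
Ligand charges: 1×oxalato (-2 each), 2×fluoro (-1 each), 1×2,2'-bipyridine (neutral); total -4. So Ti + (-4) = 0, giving Ti = +4.
Ligands are named alphabetically: bipyridine before fluoro before oxalato.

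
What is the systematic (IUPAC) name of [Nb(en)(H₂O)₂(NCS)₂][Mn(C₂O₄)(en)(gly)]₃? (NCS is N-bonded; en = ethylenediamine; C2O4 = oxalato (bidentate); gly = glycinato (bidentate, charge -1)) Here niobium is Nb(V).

Both ions are complex: the cation is named first with the plain metal name, the anion second with the -ate form; each ion's ligands are alphabetised independently.
Nb is given as +5; the cation's ligand charges sum to -2, so the complex cation is 3+.
With 3 anions per cation, each anion must be 3/3 = 1−.
Anion: ligand charges sum to -3; for the ion to be 1−, Mn = +2.

diaqua(ethylenediamine)diisothiocyanatoniobium(V) (ethylenediamine)(glycinato)oxalatomanganate(II)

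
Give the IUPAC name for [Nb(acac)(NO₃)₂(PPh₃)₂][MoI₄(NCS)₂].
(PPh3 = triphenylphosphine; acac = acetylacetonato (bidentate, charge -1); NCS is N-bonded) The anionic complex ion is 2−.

(acetylacetonato)dinitratobis(triphenylphosphine)niobium(V) tetraiododiisothiocyanatomolybdate(IV)

Both ions are complex: the cation is named first with the plain metal name, the anion second with the -ate form; each ion's ligands are alphabetised independently.
The complex anion is given as 2−; its ligand charges sum to -6, so Mo = +4.
A 1:1 salt means the cation carries the equal and opposite charge, 2+.
Cation: ligand charges sum to -3; for the ion to be 2+, Nb = +5.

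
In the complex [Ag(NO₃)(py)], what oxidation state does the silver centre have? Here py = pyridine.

No counter-ion: the bracketed complex is neutral.
Ligand charges: 1×py neutral; 1×NO3 = -1; sum -1.
Ag + (-1) = 0 ⇒ Ag is +1.

+1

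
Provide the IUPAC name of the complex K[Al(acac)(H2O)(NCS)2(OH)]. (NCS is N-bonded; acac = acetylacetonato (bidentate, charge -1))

potassium (acetylacetonato)aquahydroxodiisothiocyanatoaluminate(III)

The 1 potassium counter-ion carries a total charge of +1, so each complex ion is 1−.
Ligand charges: 1×hydroxo (-1 each), 2×isothiocyanato (-1 each), 1×aqua (neutral), 1×acetylacetonato (-1 each); total -4. So Al + (-4) = 1−, giving Al = +3.
The complex ion is anionic, so aluminium takes the -ate form aluminate(III).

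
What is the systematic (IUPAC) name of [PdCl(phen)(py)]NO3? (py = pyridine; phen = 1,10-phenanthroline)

The 1 nitrate counter-ion carries a total charge of -1, so each complex ion is 1+.
Ligand charges: 1×chloro (-1 each), 1×pyridine (neutral), 1×1,10-phenanthroline (neutral); total -1. So Pd + (-1) = 1+, giving Pd = +2.
Ligands are named alphabetically: chloro before phenanthroline before pyridine.

chloro(1,10-phenanthroline)(pyridine)palladium(II) nitrate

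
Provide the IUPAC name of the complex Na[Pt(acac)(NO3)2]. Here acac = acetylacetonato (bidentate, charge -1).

The 1 sodium counter-ion carries a total charge of +1, so each complex ion is 1−.
Ligand charges: 2×nitrato (-1 each), 1×acetylacetonato (-1 each); total -3. So Pt + (-3) = 1−, giving Pt = +2.
The complex ion is anionic, so platinum takes the -ate form platinate(II).

sodium (acetylacetonato)dinitratoplatinate(II)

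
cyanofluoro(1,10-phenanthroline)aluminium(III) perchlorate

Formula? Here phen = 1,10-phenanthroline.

Ligands: 1 cyano (CN, -1), 1 fluoro (F, -1), 1 1,10-phenanthroline (phen, neutral). Ligand charge sum = -2.
With Al in oxidation state +3, the complex ion is [Al...]^1+.
Charge balance with perchlorate (-1) requires 1 complex ion per 1 perchlorate.

[Al(CN)F(phen)]ClO4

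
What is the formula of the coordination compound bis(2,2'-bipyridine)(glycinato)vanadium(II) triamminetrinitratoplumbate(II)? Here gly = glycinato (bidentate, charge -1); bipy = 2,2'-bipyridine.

[V(bipy)2(gly)][Pb(NH3)3(NO3)3]

Cation [V…]: ligand charges -1, V(II) ⇒ ion charge 1+.
Anion [Pb…]: ligand charges -3, Pb(II) ⇒ ion charge 1−.
One 1+ cation balances one 1− anion.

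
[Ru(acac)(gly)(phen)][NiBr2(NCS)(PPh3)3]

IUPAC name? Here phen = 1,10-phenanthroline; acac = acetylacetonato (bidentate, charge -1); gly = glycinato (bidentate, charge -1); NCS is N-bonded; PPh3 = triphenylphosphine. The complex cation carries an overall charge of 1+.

The complex cation is given as 1+; its ligand charges sum to -2, so Ru = +3.
A 1:1 salt means the anion carries the equal and opposite charge, 1−.
Anion: ligand charges sum to -3; for the ion to be 1−, Ni = +2.

(acetylacetonato)(glycinato)(1,10-phenanthroline)ruthenium(III) dibromoisothiocyanatotris(triphenylphosphine)nickelate(II)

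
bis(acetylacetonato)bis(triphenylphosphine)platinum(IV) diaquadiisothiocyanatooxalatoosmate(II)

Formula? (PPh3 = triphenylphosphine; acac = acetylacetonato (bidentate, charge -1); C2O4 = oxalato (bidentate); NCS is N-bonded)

[Pt(acac)2(PPh3)2][Os(C2O4)(H2O)2(NCS)2]

Cation [Pt…]: ligand charges -2, Pt(IV) ⇒ ion charge 2+.
Anion [Os…]: ligand charges -4, Os(II) ⇒ ion charge 2−.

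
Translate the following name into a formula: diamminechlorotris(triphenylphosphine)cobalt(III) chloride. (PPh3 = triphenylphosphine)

[CoCl(NH3)2(PPh3)3]Cl2

Ligands: 1 chloro (Cl, -1), 3 triphenylphosphine (PPh3, neutral), 2 ammine (NH3, neutral). Ligand charge sum = -1.
With Co in oxidation state +3, the complex ion is [Co...]^2+.
Charge balance with chloride (-1) requires 1 complex ion per 2 chloride.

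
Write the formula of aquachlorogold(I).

Ligands: 1 chloro (Cl, -1), 1 aqua (H2O, neutral). Ligand charge sum = -1.
With Au in oxidation state +1, the complex ion is [Au...].

[AuCl(H2O)]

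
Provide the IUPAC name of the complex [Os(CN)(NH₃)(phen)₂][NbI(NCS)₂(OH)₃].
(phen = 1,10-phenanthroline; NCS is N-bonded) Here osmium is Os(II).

Os is given as +2; the cation's ligand charges sum to -1, so the complex cation is 1+.
A 1:1 salt means the anion carries the equal and opposite charge, 1−.
Anion: ligand charges sum to -6; for the ion to be 1−, Nb = +5.

amminecyanobis(1,10-phenanthroline)osmium(II) trihydroxoiododiisothiocyanatoniobate(V)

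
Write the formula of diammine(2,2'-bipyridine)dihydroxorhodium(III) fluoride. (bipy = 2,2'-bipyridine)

[Rh(bipy)(NH3)2(OH)2]F

Ligands: 1 2,2'-bipyridine (bipy, neutral), 2 hydroxo (OH, -1), 2 ammine (NH3, neutral). Ligand charge sum = -2.
Charge balance with fluoride (-1) requires 1 complex ion per 1 fluoride.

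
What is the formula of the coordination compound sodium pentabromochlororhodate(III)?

Na3[RhBr5Cl]

Ligands: 1 chloro (Cl, -1), 5 bromo (Br, -1). Ligand charge sum = -6.
Charge balance with sodium (+1) requires 1 complex ion per 3 sodium.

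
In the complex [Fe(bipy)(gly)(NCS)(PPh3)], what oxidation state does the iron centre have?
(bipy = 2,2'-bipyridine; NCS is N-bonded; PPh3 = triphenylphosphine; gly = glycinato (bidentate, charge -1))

+2

No counter-ion: the bracketed complex is neutral.
Ligand charges: 1×bipy neutral; 1×NCS = -1; 1×PPh3 neutral; 1×gly = -1; sum -2.
Fe + (-2) = 0 ⇒ Fe is +2.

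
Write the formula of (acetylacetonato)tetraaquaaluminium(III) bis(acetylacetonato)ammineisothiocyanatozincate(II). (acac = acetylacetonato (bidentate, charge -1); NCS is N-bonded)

[Al(acac)(H2O)4][Zn(acac)2(NCS)(NH3)]2

Cation [Al…]: ligand charges -1, Al(III) ⇒ ion charge 2+.
Anion [Zn…]: ligand charges -3, Zn(II) ⇒ ion charge 1−.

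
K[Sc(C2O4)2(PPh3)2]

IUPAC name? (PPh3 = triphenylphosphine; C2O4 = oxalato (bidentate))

potassium dioxalatobis(triphenylphosphine)scandate(III)

The 1 potassium counter-ion carries a total charge of +1, so each complex ion is 1−.
Ligand charges: 2×triphenylphosphine (neutral), 2×oxalato (-2 each); total -4. So Sc + (-4) = 1−, giving Sc = +3.
Ligands are named alphabetically: oxalato before triphenylphosphine.
The complex ion is anionic, so scandium takes the -ate form scandate(III).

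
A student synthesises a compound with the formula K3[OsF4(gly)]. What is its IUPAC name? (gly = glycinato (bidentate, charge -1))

The 3 potassium counter-ions carry a total charge of +3, so each complex ion is 3−.
Ligand charges: 1×glycinato (-1 each), 4×fluoro (-1 each); total -5. So Os + (-5) = 3−, giving Os = +2.
The complex ion is anionic, so osmium takes the -ate form osmate(II).

potassium tetrafluoro(glycinato)osmate(II)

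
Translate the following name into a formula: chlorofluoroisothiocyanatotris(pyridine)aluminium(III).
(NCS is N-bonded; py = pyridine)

[AlClF(NCS)(py)3]

Ligands: 1 chloro (Cl, -1), 1 isothiocyanato (NCS, -1), 1 fluoro (F, -1), 3 pyridine (py, neutral). Ligand charge sum = -3.
With Al in oxidation state +3, the complex ion is [Al...].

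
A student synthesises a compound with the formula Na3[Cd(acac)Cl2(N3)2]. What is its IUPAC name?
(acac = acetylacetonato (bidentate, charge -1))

The 3 sodium counter-ions carry a total charge of +3, so each complex ion is 3−.
Ligand charges: 2×chloro (-1 each), 1×acetylacetonato (-1 each), 2×azido (-1 each); total -5. So Cd + (-5) = 3−, giving Cd = +2.
Ligands are named alphabetically: acetylacetonato before azido before chloro.
The complex ion is anionic, so cadmium takes the -ate form cadmate(II).

sodium (acetylacetonato)diazidodichlorocadmate(II)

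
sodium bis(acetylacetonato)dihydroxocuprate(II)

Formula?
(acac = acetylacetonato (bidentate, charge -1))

Ligands: 2 acetylacetonato (acac, -1), 2 hydroxo (OH, -1). Ligand charge sum = -4.
With Cu in oxidation state +2, the complex ion is [Cu...]^2−.
Charge balance with sodium (+1) requires 1 complex ion per 2 sodium.

Na2[Cu(acac)2(OH)2]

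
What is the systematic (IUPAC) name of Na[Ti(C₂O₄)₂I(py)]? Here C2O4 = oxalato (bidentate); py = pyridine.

The 1 sodium counter-ion carries a total charge of +1, so each complex ion is 1−.
Ligand charges: 2×oxalato (-2 each), 1×iodo (-1 each), 1×pyridine (neutral); total -5. So Ti + (-5) = 1−, giving Ti = +4.
Ligands are named alphabetically: iodo before oxalato before pyridine.
The complex ion is anionic, so titanium takes the -ate form titanate(IV).

sodium iododioxalato(pyridine)titanate(IV)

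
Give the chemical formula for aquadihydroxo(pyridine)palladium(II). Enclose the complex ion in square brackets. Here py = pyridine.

Ligands: 2 hydroxo (OH, -1), 1 aqua (H2O, neutral), 1 pyridine (py, neutral). Ligand charge sum = -2.
With Pd in oxidation state +2, the complex ion is [Pd...].

[Pd(H2O)(OH)2(py)]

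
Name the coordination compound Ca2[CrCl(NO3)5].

The 2 calcium counter-ions carry a total charge of +4, so each complex ion is 4−.
Ligand charges: 1×chloro (-1 each), 5×nitrato (-1 each); total -6. So Cr + (-6) = 4−, giving Cr = +2.
The complex ion is anionic, so chromium takes the -ate form chromate(II).

calcium chloropentanitratochromate(II)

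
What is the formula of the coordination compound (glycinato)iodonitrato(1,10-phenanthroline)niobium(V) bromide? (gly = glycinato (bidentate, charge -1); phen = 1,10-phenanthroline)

[Nb(gly)I(NO3)(phen)]Br2

Ligands: 1 iodo (I, -1), 1 glycinato (gly, -1), 1 nitrato (NO3, -1), 1 1,10-phenanthroline (phen, neutral). Ligand charge sum = -3.
With Nb in oxidation state +5, the complex ion is [Nb...]^2+.
Charge balance with bromide (-1) requires 1 complex ion per 2 bromide.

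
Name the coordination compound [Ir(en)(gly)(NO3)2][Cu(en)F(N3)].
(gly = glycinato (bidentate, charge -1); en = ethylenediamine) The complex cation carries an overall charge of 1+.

(ethylenediamine)(glycinato)dinitratoiridium(IV) azido(ethylenediamine)fluorocuprate(I)

Both ions are complex: the cation is named first with the plain metal name, the anion second with the -ate form; each ion's ligands are alphabetised independently.
The complex cation is given as 1+; its ligand charges sum to -3, so Ir = +4.
A 1:1 salt means the anion carries the equal and opposite charge, 1−.
Anion: ligand charges sum to -2; for the ion to be 1−, Cu = +1.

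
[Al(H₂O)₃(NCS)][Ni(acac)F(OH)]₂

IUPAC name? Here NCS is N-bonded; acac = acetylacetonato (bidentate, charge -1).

Aluminium is always +3 in its complexes; the cation's ligand charges sum to -1, so the complex cation is 2+.
With 2 anions per cation, each anion must be 2/2 = 1−.
Anion: ligand charges sum to -3; for the ion to be 1−, Ni = +2.

triaquaisothiocyanatoaluminium(III) (acetylacetonato)fluorohydroxonickelate(II)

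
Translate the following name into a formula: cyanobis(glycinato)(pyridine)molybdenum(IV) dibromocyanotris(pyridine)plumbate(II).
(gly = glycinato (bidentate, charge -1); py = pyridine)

Cation [Mo…]: ligand charges -3, Mo(IV) ⇒ ion charge 1+.
Anion [Pb…]: ligand charges -3, Pb(II) ⇒ ion charge 1−.
One 1+ cation balances one 1− anion.

[Mo(CN)(gly)2(py)][PbBr2(CN)(py)3]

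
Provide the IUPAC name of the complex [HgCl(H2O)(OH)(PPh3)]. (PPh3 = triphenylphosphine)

There is no counter-ion, so the complex is neutral overall.
Ligand charges: 1×aqua (neutral), 1×triphenylphosphine (neutral), 1×hydroxo (-1 each), 1×chloro (-1 each); total -2. So Hg + (-2) = 0, giving Hg = +2.
Ligands are named alphabetically: aqua before chloro before hydroxo before triphenylphosphine.

aquachlorohydroxo(triphenylphosphine)mercury(II)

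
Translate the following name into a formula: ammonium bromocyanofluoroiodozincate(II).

Ligands: 1 iodo (I, -1), 1 bromo (Br, -1), 1 cyano (CN, -1), 1 fluoro (F, -1). Ligand charge sum = -4.
With Zn in oxidation state +2, the complex ion is [Zn...]^2−.
Charge balance with ammonium (+1) requires 1 complex ion per 2 ammonium.

(NH4)2[ZnBr(CN)FI]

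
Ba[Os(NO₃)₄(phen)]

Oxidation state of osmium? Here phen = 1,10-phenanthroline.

+2

1 barium outside the brackets (+2 each) → the complex ion is 2−.
Ligand charges: 4×NO3 = -4; 1×phen neutral; sum -4.
Os + (-4) = 2− ⇒ Os is +2.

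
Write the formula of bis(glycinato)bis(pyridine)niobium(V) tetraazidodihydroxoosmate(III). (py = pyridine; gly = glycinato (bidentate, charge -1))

Cation [Nb…]: ligand charges -2, Nb(V) ⇒ ion charge 3+.
Anion [Os…]: ligand charges -6, Os(III) ⇒ ion charge 3−.
One 3+ cation balances one 3− anion.

[Nb(gly)2(py)2][Os(N3)4(OH)2]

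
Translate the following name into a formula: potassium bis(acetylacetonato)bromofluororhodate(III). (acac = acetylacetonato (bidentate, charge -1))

Ligands: 2 acetylacetonato (acac, -1), 1 fluoro (F, -1), 1 bromo (Br, -1). Ligand charge sum = -4.
With Rh in oxidation state +3, the complex ion is [Rh...]^1−.
Charge balance with potassium (+1) requires 1 complex ion per 1 potassium.

K[Rh(acac)2BrF]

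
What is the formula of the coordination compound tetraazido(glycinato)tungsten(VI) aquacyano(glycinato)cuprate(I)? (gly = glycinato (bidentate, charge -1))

Cation [W…]: ligand charges -5, W(VI) ⇒ ion charge 1+.
Anion [Cu…]: ligand charges -2, Cu(I) ⇒ ion charge 1−.

[W(gly)(N3)4][Cu(CN)(gly)(H2O)]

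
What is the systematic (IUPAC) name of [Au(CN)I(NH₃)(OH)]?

amminecyanohydroxoiodogold(III)

There is no counter-ion, so the complex is neutral overall.
Ligand charges: 1×ammine (neutral), 1×cyano (-1 each), 1×hydroxo (-1 each), 1×iodo (-1 each); total -3. So Au + (-3) = 0, giving Au = +3.
Ligands are named alphabetically: ammine before cyano before hydroxo before iodo.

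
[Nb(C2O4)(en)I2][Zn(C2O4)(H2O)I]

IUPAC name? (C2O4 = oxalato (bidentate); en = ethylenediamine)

Zinc is always +2 in its complexes; the anion's ligand charges sum to -3, so the complex anion is 1−.
A 1:1 salt means the cation carries the equal and opposite charge, 1+.
Cation: ligand charges sum to -4; for the ion to be 1+, Nb = +5.

(ethylenediamine)diiodooxalatoniobium(V) aquaiodooxalatozincate(II)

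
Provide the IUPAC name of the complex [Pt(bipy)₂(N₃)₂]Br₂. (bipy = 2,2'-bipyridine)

The 2 bromide counter-ions carry a total charge of -2, so each complex ion is 2+.
Ligand charges: 2×azido (-1 each), 2×2,2'-bipyridine (neutral); total -2. So Pt + (-2) = 2+, giving Pt = +4.
Ligands are named alphabetically: azido before bipyridine.

diazidobis(2,2'-bipyridine)platinum(IV) bromide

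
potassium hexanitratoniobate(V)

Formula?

Ligands: 6 nitrato (NO3, -1). Ligand charge sum = -6.
With Nb in oxidation state +5, the complex ion is [Nb...]^1−.
Charge balance with potassium (+1) requires 1 complex ion per 1 potassium.

K[Nb(NO3)6]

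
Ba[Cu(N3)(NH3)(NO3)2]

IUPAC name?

The 1 barium counter-ion carries a total charge of +2, so each complex ion is 2−.
Ligand charges: 2×nitrato (-1 each), 1×azido (-1 each), 1×ammine (neutral); total -3. So Cu + (-3) = 2−, giving Cu = +1.
Ligands are named alphabetically: ammine before azido before nitrato.
The complex ion is anionic, so copper takes the -ate form cuprate(I).

barium ammineazidodinitratocuprate(I)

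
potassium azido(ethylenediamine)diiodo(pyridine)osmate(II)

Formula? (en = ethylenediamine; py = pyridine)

Ligands: 1 ethylenediamine (en, neutral), 1 azido (N3, -1), 1 pyridine (py, neutral), 2 iodo (I, -1). Ligand charge sum = -3.
With Os in oxidation state +2, the complex ion is [Os...]^1−.
Charge balance with potassium (+1) requires 1 complex ion per 1 potassium.

K[Os(en)I2(N3)(py)]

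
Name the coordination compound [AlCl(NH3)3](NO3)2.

The 2 nitrate counter-ions carry a total charge of -2, so each complex ion is 2+.
Ligand charges: 1×chloro (-1 each), 3×ammine (neutral); total -1. So Al + (-1) = 2+, giving Al = +3.
Ligands are named alphabetically: ammine before chloro.

triamminechloroaluminium(III) nitrate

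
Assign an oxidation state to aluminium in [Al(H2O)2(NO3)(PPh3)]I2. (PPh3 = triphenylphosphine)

2 iodide outside the brackets (-1 each) → the complex ion is 2+.
Ligand charges: 2×H2O neutral; 1×NO3 = -1; 1×PPh3 neutral; sum -1.
Al + (-1) = 2+ ⇒ Al is +3.

+3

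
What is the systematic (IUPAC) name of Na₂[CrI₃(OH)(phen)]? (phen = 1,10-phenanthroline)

sodium hydroxotriiodo(1,10-phenanthroline)chromate(II)

The 2 sodium counter-ions carry a total charge of +2, so each complex ion is 2−.
Ligand charges: 1×hydroxo (-1 each), 1×1,10-phenanthroline (neutral), 3×iodo (-1 each); total -4. So Cr + (-4) = 2−, giving Cr = +2.
Ligands are named alphabetically: hydroxo before iodo before phenanthroline.
The complex ion is anionic, so chromium takes the -ate form chromate(II).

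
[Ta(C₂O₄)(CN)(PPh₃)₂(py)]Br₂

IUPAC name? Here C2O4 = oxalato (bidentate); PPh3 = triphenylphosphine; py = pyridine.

cyanooxalato(pyridine)bis(triphenylphosphine)tantalum(V) bromide

The 2 bromide counter-ions carry a total charge of -2, so each complex ion is 2+.
Ligand charges: 1×cyano (-1 each), 1×oxalato (-2 each), 2×triphenylphosphine (neutral), 1×pyridine (neutral); total -3. So Ta + (-3) = 2+, giving Ta = +5.
Ligands are named alphabetically: cyano before oxalato before pyridine before triphenylphosphine.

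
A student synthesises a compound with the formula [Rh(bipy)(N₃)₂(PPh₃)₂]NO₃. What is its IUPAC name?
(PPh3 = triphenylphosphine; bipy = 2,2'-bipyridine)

diazido(2,2'-bipyridine)bis(triphenylphosphine)rhodium(III) nitrate

The 1 nitrate counter-ion carries a total charge of -1, so each complex ion is 1+.
Ligand charges: 2×triphenylphosphine (neutral), 2×azido (-1 each), 1×2,2'-bipyridine (neutral); total -2. So Rh + (-2) = 1+, giving Rh = +3.
Ligands are named alphabetically: azido before bipyridine before triphenylphosphine.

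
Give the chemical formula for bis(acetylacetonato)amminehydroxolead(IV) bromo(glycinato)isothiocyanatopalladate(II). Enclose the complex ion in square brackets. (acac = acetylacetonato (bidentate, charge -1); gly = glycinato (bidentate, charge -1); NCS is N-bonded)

Cation [Pb…]: ligand charges -3, Pb(IV) ⇒ ion charge 1+.
Anion [Pd…]: ligand charges -3, Pd(II) ⇒ ion charge 1−.

[Pb(acac)2(NH3)(OH)][PdBr(gly)(NCS)]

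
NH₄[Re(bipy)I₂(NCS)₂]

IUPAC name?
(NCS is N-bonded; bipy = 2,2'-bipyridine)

ammonium (2,2'-bipyridine)diiododiisothiocyanatorhenate(III)

The 1 ammonium counter-ion carries a total charge of +1, so each complex ion is 1−.
Ligand charges: 2×iodo (-1 each), 2×isothiocyanato (-1 each), 1×2,2'-bipyridine (neutral); total -4. So Re + (-4) = 1−, giving Re = +3.
The complex ion is anionic, so rhenium takes the -ate form rhenate(III).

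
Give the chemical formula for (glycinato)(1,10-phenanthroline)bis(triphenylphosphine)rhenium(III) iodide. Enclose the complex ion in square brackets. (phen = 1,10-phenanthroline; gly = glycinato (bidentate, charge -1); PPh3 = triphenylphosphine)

Ligands: 1 1,10-phenanthroline (phen, neutral), 1 glycinato (gly, -1), 2 triphenylphosphine (PPh3, neutral). Ligand charge sum = -1.
With Re in oxidation state +3, the complex ion is [Re...]^2+.
Charge balance with iodide (-1) requires 1 complex ion per 2 iodide.

[Re(gly)(phen)(PPh3)2]I2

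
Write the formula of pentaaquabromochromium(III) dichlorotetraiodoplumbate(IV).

Cation [Cr…]: ligand charges -1, Cr(III) ⇒ ion charge 2+.
Anion [Pb…]: ligand charges -6, Pb(IV) ⇒ ion charge 2−.
One 2+ cation balances one 2− anion.

[CrBr(H2O)5][PbCl2I4]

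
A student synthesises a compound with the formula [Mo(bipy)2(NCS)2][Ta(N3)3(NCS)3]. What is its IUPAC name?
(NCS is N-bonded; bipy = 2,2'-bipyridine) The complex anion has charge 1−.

bis(2,2'-bipyridine)diisothiocyanatomolybdenum(III) triazidotriisothiocyanatotantalate(V)

The complex anion is given as 1−; its ligand charges sum to -6, so Ta = +5.
A 1:1 salt means the cation carries the equal and opposite charge, 1+.
Cation: ligand charges sum to -2; for the ion to be 1+, Mo = +3.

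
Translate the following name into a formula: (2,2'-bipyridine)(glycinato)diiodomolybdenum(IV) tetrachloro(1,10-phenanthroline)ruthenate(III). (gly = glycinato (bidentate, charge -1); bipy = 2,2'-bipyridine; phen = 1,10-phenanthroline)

[Mo(bipy)(gly)I2][RuCl4(phen)]

Cation [Mo…]: ligand charges -3, Mo(IV) ⇒ ion charge 1+.
Anion [Ru…]: ligand charges -4, Ru(III) ⇒ ion charge 1−.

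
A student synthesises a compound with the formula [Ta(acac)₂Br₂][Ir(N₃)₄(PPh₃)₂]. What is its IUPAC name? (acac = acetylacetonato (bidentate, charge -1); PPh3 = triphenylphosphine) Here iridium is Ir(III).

bis(acetylacetonato)dibromotantalum(V) tetraazidobis(triphenylphosphine)iridate(III)

Ir is given as +3; the anion's ligand charges sum to -4, so the complex anion is 1−.
A 1:1 salt means the cation carries the equal and opposite charge, 1+.
Cation: ligand charges sum to -4; for the ion to be 1+, Ta = +5.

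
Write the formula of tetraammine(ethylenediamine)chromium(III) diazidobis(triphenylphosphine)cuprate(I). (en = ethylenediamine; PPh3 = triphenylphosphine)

Cation [Cr…]: ligand charges 0, Cr(III) ⇒ ion charge 3+.
Anion [Cu…]: ligand charges -2, Cu(I) ⇒ ion charge 1−.
One 3+ cation requires 3 of the 1− anion.

[Cr(en)(NH3)4][Cu(N3)2(PPh3)2]3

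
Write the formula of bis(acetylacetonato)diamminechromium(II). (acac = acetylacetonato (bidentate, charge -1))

[Cr(acac)2(NH3)2]

Ligands: 2 acetylacetonato (acac, -1), 2 ammine (NH3, neutral). Ligand charge sum = -2.
With Cr in oxidation state +2, the complex ion is [Cr...].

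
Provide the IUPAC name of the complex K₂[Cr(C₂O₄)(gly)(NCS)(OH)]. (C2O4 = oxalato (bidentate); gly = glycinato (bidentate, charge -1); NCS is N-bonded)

potassium (glycinato)hydroxoisothiocyanatooxalatochromate(III)

The 2 potassium counter-ions carry a total charge of +2, so each complex ion is 2−.
Ligand charges: 1×hydroxo (-1 each), 1×oxalato (-2 each), 1×glycinato (-1 each), 1×isothiocyanato (-1 each); total -5. So Cr + (-5) = 2−, giving Cr = +3.
The complex ion is anionic, so chromium takes the -ate form chromate(III).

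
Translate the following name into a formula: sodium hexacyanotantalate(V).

Na[Ta(CN)6]

Ligands: 6 cyano (CN, -1). Ligand charge sum = -6.
With Ta in oxidation state +5, the complex ion is [Ta...]^1−.
Charge balance with sodium (+1) requires 1 complex ion per 1 sodium.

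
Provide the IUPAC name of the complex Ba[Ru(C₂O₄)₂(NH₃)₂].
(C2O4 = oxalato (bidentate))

The 1 barium counter-ion carries a total charge of +2, so each complex ion is 2−.
Ligand charges: 2×oxalato (-2 each), 2×ammine (neutral); total -4. So Ru + (-4) = 2−, giving Ru = +2.
Ligands are named alphabetically: ammine before oxalato.
The complex ion is anionic, so ruthenium takes the -ate form ruthenate(II).

barium diamminedioxalatoruthenate(II)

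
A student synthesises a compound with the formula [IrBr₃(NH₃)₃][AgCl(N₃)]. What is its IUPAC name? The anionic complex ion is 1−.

Both ions are complex: the cation is named first with the plain metal name, the anion second with the -ate form; each ion's ligands are alphabetised independently.
The complex anion is given as 1−; its ligand charges sum to -2, so Ag = +1.
A 1:1 salt means the cation carries the equal and opposite charge, 1+.
Cation: ligand charges sum to -3; for the ion to be 1+, Ir = +4.

triamminetribromoiridium(IV) azidochloroargentate(I)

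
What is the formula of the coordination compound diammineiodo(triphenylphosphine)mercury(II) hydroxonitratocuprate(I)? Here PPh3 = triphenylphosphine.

[HgI(NH3)2(PPh3)][Cu(NO3)(OH)]

Cation [Hg…]: ligand charges -1, Hg(II) ⇒ ion charge 1+.
Anion [Cu…]: ligand charges -2, Cu(I) ⇒ ion charge 1−.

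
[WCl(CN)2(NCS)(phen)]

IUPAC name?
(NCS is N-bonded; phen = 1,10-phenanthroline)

chlorodicyanoisothiocyanato(1,10-phenanthroline)tungsten(IV)

There is no counter-ion, so the complex is neutral overall.
Ligand charges: 1×chloro (-1 each), 1×isothiocyanato (-1 each), 2×cyano (-1 each), 1×1,10-phenanthroline (neutral); total -4. So W + (-4) = 0, giving W = +4.
Ligands are named alphabetically: chloro before cyano before isothiocyanato before phenanthroline.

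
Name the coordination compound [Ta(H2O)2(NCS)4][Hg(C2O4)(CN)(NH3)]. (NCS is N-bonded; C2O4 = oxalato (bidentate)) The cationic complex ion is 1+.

The complex cation is given as 1+; its ligand charges sum to -4, so Ta = +5.
A 1:1 salt means the anion carries the equal and opposite charge, 1−.
Anion: ligand charges sum to -3; for the ion to be 1−, Hg = +2.

diaquatetraisothiocyanatotantalum(V) amminecyanooxalatomercurate(II)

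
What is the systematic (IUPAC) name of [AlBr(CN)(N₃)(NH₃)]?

There is no counter-ion, so the complex is neutral overall.
Ligand charges: 1×cyano (-1 each), 1×azido (-1 each), 1×ammine (neutral), 1×bromo (-1 each); total -3. So Al + (-3) = 0, giving Al = +3.
Ligands are named alphabetically: ammine before azido before bromo before cyano.

ammineazidobromocyanoaluminium(III)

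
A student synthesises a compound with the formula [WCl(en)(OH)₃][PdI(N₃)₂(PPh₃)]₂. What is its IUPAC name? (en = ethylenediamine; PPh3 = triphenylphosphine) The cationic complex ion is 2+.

Both ions are complex: the cation is named first with the plain metal name, the anion second with the -ate form; each ion's ligands are alphabetised independently.
The complex cation is given as 2+; its ligand charges sum to -4, so W = +6.
With 2 anions per cation, each anion must be 2/2 = 1−.
Anion: ligand charges sum to -3; for the ion to be 1−, Pd = +2.

chloro(ethylenediamine)trihydroxotungsten(VI) diazidoiodo(triphenylphosphine)palladate(II)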